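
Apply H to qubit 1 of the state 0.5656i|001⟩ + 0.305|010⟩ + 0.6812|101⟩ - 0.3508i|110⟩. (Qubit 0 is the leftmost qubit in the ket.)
0.2157|000⟩ + 0.3999i|001⟩ - 0.2157|010⟩ + 0.3999i|011⟩ - 0.2481i|100⟩ + 0.4817|101⟩ + 0.2481i|110⟩ + 0.4817|111⟩

H on qubit 1 mixes each pair of kets that differ only in qubit 1: amplitudes (a, b) of (|…0…⟩, |…1…⟩) become ((a + b)/√2, (a − b)/√2). Kets absent from the input have amplitude 0.
(|000⟩, |010⟩): (a, b) = (0, 0.305) → (0.2157, -0.2157)
(|001⟩, |011⟩): (a, b) = (0.5656i, 0) → (0.3999i, 0.3999i)
(|100⟩, |110⟩): (a, b) = (0, -0.3508i) → (-0.2481i, 0.2481i)
(|101⟩, |111⟩): (a, b) = (0.6812, 0) → (0.4817, 0.4817)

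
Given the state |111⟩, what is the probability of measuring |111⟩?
1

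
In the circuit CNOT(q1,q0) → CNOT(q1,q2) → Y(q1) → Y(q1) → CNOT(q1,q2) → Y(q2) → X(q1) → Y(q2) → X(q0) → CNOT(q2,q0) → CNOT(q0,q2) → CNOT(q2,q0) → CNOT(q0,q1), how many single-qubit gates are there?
6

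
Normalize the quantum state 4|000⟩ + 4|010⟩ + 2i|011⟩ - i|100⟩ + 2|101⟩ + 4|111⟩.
0.5298|000⟩ + 0.5298|010⟩ + 0.2649i|011⟩ - 0.1325i|100⟩ + 0.2649|101⟩ + 0.5298|111⟩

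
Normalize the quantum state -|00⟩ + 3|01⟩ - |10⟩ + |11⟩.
-0.2887|00⟩ + 0.866|01⟩ - 0.2887|10⟩ + 0.2887|11⟩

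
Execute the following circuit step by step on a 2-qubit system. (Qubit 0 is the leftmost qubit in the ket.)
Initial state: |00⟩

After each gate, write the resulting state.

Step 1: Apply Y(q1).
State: i|01⟩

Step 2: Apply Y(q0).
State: -|11⟩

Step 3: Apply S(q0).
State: -i|11⟩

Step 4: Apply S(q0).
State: |11⟩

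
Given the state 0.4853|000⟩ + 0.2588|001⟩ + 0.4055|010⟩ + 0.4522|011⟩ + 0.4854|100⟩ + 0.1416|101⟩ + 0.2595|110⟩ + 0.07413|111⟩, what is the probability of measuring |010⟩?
0.1644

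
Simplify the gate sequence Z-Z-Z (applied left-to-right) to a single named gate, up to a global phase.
Z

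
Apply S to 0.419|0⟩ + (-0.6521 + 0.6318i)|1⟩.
0.419|0⟩ + (-0.6318 - 0.6521i)|1⟩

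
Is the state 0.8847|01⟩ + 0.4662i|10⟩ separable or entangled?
Entangled

Writing the state as a|00⟩ + b|01⟩ + c|10⟩ + d|11⟩, it is a product state iff ad − bc = 0.
Here (a, b, c, d) = (0, 0.8847, 0.4662i, 0): ad − bc = (0)(0) − (0.8847)(0.4662i) = -0.4124i ≠ 0, so the state is entangled.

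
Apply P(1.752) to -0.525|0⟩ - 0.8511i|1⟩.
-0.525|0⟩ + (0.8372 + 0.1534i)|1⟩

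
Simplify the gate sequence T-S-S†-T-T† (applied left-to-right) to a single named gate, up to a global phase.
T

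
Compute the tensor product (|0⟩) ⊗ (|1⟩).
|01⟩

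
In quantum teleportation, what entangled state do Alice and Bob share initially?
Bell state |Φ+⟩ = (|00⟩ + |11⟩)/√2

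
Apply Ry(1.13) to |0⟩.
0.8446|0⟩ + 0.5354|1⟩

Ry(1.13) = [[cos(θ/2), −sin(θ/2)], [sin(θ/2), cos(θ/2)]]; θ = 1.13, cos(θ/2) ≈ 0.844589, sin(θ/2) ≈ 0.535416.
With a = amp(|0⟩) = 1 and b = amp(|1⟩) = 0:
new amp(|0⟩) = (0.844589)·a + (-0.535416)·b = 0.8446
new amp(|1⟩) = (0.535416)·a + (0.844589)·b = 0.5354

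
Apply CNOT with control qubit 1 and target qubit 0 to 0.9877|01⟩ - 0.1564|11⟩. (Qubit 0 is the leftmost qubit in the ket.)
-0.1564|01⟩ + 0.9877|11⟩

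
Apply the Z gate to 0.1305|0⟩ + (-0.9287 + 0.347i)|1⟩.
0.1305|0⟩ + (0.9287 - 0.347i)|1⟩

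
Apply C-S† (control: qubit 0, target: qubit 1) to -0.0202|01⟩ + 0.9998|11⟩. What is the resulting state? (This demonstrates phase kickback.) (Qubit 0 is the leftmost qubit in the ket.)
-0.0202|01⟩ - 0.9998i|11⟩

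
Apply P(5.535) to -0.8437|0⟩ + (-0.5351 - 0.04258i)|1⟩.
-0.8437|0⟩ + (-0.4212 + 0.3328i)|1⟩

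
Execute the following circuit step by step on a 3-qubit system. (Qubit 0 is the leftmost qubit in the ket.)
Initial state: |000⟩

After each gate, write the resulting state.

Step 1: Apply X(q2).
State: |001⟩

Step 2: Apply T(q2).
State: (1/√2 + (1/√2)i)|001⟩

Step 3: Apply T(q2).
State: i|001⟩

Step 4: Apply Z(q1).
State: i|001⟩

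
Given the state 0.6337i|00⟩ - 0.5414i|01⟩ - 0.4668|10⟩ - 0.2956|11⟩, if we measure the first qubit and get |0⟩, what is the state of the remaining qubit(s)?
0.7603i|0⟩ - 0.6496i|1⟩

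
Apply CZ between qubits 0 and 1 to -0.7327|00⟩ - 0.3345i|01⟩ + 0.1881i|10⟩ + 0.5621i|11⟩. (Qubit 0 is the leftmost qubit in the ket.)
-0.7327|00⟩ - 0.3345i|01⟩ + 0.1881i|10⟩ - 0.5621i|11⟩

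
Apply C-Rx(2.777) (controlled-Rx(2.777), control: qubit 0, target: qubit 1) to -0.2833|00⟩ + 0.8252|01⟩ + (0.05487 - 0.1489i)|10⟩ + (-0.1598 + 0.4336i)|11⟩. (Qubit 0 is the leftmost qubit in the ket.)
-0.2833|00⟩ + 0.8252|01⟩ + (0.4364 + 0.1302i)|10⟩ + (-0.1754 + 0.02465i)|11⟩

C-Rx(2.777) leaves the control-|0⟩ kets |00⟩, |01⟩ unchanged and applies Rx(2.777) to qubit 1 on the control-|1⟩ pair (|10⟩, |11⟩).
Rx(2.777) = [[cos(θ/2), −i·sin(θ/2)], [−i·sin(θ/2), cos(θ/2)]]; θ = 2.777, cos(θ/2) ≈ 0.181288, sin(θ/2) ≈ 0.98343.
With a = amp(|10⟩) = (0.05487 - 0.1489i) and b = amp(|11⟩) = (-0.1598 + 0.4336i):
new amp(|10⟩) = (0.181288)·a + (-0.98343i)·b = (0.4364 + 0.1302i)
new amp(|11⟩) = (-0.98343i)·a + (0.181288)·b = (-0.1754 + 0.02465i)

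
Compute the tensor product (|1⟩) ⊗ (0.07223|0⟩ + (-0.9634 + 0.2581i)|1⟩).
0.07223|10⟩ + (-0.9634 + 0.2581i)|11⟩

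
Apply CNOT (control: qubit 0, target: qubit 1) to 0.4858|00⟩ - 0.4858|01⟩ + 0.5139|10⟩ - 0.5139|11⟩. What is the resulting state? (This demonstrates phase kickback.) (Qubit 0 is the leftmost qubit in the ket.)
0.4858|00⟩ - 0.4858|01⟩ - 0.5139|10⟩ + 0.5139|11⟩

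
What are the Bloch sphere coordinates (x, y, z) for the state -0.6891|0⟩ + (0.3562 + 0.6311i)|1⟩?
(-0.4909, -0.8698, -0.05031)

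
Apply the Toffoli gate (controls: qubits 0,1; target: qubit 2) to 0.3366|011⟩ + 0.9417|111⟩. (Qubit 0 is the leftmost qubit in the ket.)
0.3366|011⟩ + 0.9417|110⟩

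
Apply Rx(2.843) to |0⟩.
0.1487|0⟩ - 0.9889i|1⟩

Rx(2.843) = [[cos(θ/2), −i·sin(θ/2)], [−i·sin(θ/2), cos(θ/2)]]; θ = 2.843, cos(θ/2) ≈ 0.148742, sin(θ/2) ≈ 0.988876.
With a = amp(|0⟩) = 1 and b = amp(|1⟩) = 0:
new amp(|0⟩) = (0.148742)·a + (-0.988876i)·b = 0.1487
new amp(|1⟩) = (-0.988876i)·a + (0.148742)·b = -0.9889i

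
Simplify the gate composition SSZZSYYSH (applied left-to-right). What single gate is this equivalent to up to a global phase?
H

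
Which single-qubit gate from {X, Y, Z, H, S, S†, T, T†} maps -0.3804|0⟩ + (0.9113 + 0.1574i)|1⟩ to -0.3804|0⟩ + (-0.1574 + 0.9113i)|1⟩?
S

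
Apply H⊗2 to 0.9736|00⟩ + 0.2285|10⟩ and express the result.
0.6011|00⟩ + 0.6011|01⟩ + 0.3726|10⟩ + 0.3726|11⟩

H⊗2 gives amp(|y⟩) = (1/2) Σ_x (−1)^(x·y) amp(|x⟩), where x·y is the number of positions in which both x and y have a 1.
|00⟩: (0.9736 + 0.2285)/2 = 0.6011
|01⟩: (0.9736 + 0.2285)/2 = 0.6011
|10⟩: (0.9736 - 0.2285)/2 = 0.3726
|11⟩: (0.9736 - 0.2285)/2 = 0.3726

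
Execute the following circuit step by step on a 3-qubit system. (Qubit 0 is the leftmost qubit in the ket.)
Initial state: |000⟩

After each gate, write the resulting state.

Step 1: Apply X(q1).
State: |010⟩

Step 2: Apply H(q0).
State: 1/√2|010⟩ + 1/√2|110⟩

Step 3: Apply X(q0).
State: 1/√2|010⟩ + 1/√2|110⟩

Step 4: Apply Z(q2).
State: 1/√2|010⟩ + 1/√2|110⟩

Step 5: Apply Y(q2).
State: (1/√2)i|011⟩ + (1/√2)i|111⟩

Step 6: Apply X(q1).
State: (1/√2)i|001⟩ + (1/√2)i|101⟩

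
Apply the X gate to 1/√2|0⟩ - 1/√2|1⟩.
-1/√2|0⟩ + 1/√2|1⟩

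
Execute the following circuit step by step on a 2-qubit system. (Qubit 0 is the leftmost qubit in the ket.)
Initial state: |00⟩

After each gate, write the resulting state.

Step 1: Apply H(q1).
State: 1/√2|00⟩ + 1/√2|01⟩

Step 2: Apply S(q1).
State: 1/√2|00⟩ + (1/√2)i|01⟩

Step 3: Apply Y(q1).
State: 1/√2|00⟩ + (1/√2)i|01⟩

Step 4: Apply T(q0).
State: 1/√2|00⟩ + (1/√2)i|01⟩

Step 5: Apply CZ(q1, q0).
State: 1/√2|00⟩ + (1/√2)i|01⟩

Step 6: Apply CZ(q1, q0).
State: 1/√2|00⟩ + (1/√2)i|01⟩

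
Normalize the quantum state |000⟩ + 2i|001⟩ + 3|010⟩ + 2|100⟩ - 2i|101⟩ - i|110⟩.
0.2085|000⟩ + 0.417i|001⟩ + 0.6255|010⟩ + 0.417|100⟩ - 0.417i|101⟩ - 0.2085i|110⟩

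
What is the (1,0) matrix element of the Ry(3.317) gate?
0.9962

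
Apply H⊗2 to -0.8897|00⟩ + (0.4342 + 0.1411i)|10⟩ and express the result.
(-0.2278 + 0.07055i)|00⟩ + (-0.2278 + 0.07055i)|01⟩ + (-0.662 - 0.07055i)|10⟩ + (-0.662 - 0.07055i)|11⟩

H⊗2 gives amp(|y⟩) = (1/2) Σ_x (−1)^(x·y) amp(|x⟩), where x·y is the number of positions in which both x and y have a 1.
|00⟩: (-0.8897 + (0.4342 + 0.1411i))/2 = (-0.2278 + 0.07055i)
|01⟩: (-0.8897 + (0.4342 + 0.1411i))/2 = (-0.2278 + 0.07055i)
|10⟩: (-0.8897 - (0.4342 + 0.1411i))/2 = (-0.662 - 0.07055i)
|11⟩: (-0.8897 - (0.4342 + 0.1411i))/2 = (-0.662 - 0.07055i)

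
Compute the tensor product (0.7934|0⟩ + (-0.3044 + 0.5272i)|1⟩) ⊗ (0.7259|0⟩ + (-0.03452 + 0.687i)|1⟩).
0.5759|00⟩ + (-0.02739 + 0.5451i)|01⟩ + (-0.221 + 0.3827i)|10⟩ + (-0.3517 - 0.2273i)|11⟩

amp(|b₁b₂…⟩) = product of the factor amplitudes for bits b₁, b₂, …; only kets whose every factor amplitude is nonzero survive.
|00⟩: (0.7934)(0.7259) = 0.5759
|01⟩: (0.7934)(-0.03452 + 0.687i) = (-0.02739 + 0.5451i)
|10⟩: (-0.3044 + 0.5272i)(0.7259) = (-0.221 + 0.3827i)
|11⟩: (-0.3044 + 0.5272i)(-0.03452 + 0.687i) = (-0.3517 - 0.2273i)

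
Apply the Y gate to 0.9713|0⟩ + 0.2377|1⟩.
-0.2377i|0⟩ + 0.9713i|1⟩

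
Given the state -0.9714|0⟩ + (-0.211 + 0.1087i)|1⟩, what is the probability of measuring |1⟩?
0.05634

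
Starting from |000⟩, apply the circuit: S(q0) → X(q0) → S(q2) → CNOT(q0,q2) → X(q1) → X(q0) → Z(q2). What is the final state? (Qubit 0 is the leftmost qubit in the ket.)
-|011⟩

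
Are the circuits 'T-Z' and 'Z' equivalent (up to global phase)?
No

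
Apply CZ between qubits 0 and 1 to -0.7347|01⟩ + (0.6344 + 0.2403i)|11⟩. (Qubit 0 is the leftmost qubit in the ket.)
-0.7347|01⟩ + (-0.6344 - 0.2403i)|11⟩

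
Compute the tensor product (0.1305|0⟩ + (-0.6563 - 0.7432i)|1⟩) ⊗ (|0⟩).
0.1305|00⟩ + (-0.6563 - 0.7432i)|10⟩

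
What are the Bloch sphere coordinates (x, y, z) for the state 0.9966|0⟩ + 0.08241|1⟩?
(0.1643, 0, 0.9864)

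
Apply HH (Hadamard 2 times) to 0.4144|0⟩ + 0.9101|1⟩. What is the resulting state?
0.4144|0⟩ + 0.9101|1⟩

H² = I, so an even number of Hadamards cancels: H^2 = I and the state is unchanged.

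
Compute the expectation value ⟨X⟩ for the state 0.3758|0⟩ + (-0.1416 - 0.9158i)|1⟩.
-0.1064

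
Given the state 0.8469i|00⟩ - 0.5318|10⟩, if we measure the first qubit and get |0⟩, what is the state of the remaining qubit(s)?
i|0⟩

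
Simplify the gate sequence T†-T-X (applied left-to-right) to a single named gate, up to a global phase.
X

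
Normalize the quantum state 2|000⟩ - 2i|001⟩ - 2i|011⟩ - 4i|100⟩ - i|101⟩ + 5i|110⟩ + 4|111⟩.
0.239|000⟩ - 0.239i|001⟩ - 0.239i|011⟩ - 0.4781i|100⟩ - 0.1195i|101⟩ + 0.5976i|110⟩ + 0.4781|111⟩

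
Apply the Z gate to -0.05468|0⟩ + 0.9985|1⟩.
-0.05468|0⟩ - 0.9985|1⟩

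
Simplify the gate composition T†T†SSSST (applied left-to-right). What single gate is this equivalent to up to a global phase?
T†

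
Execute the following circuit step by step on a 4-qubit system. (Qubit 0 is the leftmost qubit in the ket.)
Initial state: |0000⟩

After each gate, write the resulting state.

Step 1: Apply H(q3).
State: 1/√2|0000⟩ + 1/√2|0001⟩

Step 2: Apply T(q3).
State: 1/√2|0000⟩ + (1/2 + (1/2)i)|0001⟩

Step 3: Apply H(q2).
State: 1/2|0000⟩ + (1/√8 + (1/√8)i)|0001⟩ + 1/2|0010⟩ + (1/√8 + (1/√8)i)|0011⟩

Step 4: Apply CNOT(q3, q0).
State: 1/2|0000⟩ + 1/2|0010⟩ + (1/√8 + (1/√8)i)|1001⟩ + (1/√8 + (1/√8)i)|1011⟩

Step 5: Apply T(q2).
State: 1/2|0000⟩ + (1/√8 + (1/√8)i)|0010⟩ + (1/√8 + (1/√8)i)|1001⟩ + (1/2)i|1011⟩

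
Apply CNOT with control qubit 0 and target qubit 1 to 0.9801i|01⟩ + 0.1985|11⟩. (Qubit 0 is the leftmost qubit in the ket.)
0.9801i|01⟩ + 0.1985|10⟩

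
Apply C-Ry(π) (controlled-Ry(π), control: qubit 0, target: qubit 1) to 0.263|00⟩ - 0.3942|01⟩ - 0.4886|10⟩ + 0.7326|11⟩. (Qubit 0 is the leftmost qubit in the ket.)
0.263|00⟩ - 0.3942|01⟩ - 0.7326|10⟩ - 0.4886|11⟩

C-Ry(π) leaves the control-|0⟩ kets |00⟩, |01⟩ unchanged and applies Ry(π) to qubit 1 on the control-|1⟩ pair (|10⟩, |11⟩).
Ry(π) = [[cos(θ/2), −sin(θ/2)], [sin(θ/2), cos(θ/2)]]; θ = π, cos(θ/2) ≈ 0, sin(θ/2) ≈ 1.
With a = amp(|10⟩) = -0.4886 and b = amp(|11⟩) = 0.7326:
new amp(|10⟩) = (-1)·b = -0.7326
new amp(|11⟩) = (1)·a = -0.4886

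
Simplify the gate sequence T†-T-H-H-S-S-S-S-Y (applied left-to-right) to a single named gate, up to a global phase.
Y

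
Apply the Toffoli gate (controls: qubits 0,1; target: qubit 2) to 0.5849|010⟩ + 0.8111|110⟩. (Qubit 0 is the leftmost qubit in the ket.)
0.5849|010⟩ + 0.8111|111⟩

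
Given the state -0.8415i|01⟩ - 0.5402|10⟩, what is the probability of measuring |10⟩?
0.2918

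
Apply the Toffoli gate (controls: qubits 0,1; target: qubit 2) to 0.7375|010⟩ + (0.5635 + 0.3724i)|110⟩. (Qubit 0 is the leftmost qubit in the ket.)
0.7375|010⟩ + (0.5635 + 0.3724i)|111⟩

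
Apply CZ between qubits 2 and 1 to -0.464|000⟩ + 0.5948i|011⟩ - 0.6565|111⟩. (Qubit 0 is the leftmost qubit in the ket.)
-0.464|000⟩ - 0.5948i|011⟩ + 0.6565|111⟩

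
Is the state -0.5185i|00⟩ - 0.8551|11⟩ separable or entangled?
Entangled

Writing the state as a|00⟩ + b|01⟩ + c|10⟩ + d|11⟩, it is a product state iff ad − bc = 0.
Here (a, b, c, d) = (-0.5185i, 0, 0, -0.8551): ad − bc = (-0.5185i)(-0.8551) − (0)(0) = 0.4434i ≠ 0, so the state is entangled.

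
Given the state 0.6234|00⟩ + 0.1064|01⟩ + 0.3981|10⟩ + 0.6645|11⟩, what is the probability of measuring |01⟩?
0.01132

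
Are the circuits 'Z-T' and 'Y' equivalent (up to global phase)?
No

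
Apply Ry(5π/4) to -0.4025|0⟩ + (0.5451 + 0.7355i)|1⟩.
(-0.3496 - 0.6795i)|0⟩ + (-0.5805 - 0.2815i)|1⟩

Ry(5π/4) = [[cos(θ/2), −sin(θ/2)], [sin(θ/2), cos(θ/2)]]; θ = 5π/4, cos(θ/2) ≈ -0.382683, sin(θ/2) ≈ 0.92388.
With a = amp(|0⟩) = -0.4025 and b = amp(|1⟩) = (0.5451 + 0.7355i):
new amp(|0⟩) = (-0.382683)·a + (-0.92388)·b = (-0.3496 - 0.6795i)
new amp(|1⟩) = (0.92388)·a + (-0.382683)·b = (-0.5805 - 0.2815i)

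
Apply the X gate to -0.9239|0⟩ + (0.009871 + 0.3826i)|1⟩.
(0.009871 + 0.3826i)|0⟩ - 0.9239|1⟩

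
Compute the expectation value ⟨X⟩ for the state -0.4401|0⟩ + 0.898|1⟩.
-0.7904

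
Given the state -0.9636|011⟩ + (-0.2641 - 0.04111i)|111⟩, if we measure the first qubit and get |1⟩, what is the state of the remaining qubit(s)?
(-0.9881 - 0.1538i)|11⟩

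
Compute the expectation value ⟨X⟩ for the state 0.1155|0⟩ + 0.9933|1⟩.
0.2295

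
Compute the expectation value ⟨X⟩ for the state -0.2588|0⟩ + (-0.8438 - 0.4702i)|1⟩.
0.4368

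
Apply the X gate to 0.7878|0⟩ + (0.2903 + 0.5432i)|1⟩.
(0.2903 + 0.5432i)|0⟩ + 0.7878|1⟩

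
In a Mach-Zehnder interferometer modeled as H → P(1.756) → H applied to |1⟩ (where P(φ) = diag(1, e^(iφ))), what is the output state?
(0.5921 - 0.4914i)|0⟩ + (0.4079 + 0.4914i)|1⟩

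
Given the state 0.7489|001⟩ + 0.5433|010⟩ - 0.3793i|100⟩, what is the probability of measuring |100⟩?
0.1439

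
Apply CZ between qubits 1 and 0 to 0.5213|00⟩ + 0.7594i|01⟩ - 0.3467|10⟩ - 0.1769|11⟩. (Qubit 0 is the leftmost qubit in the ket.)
0.5213|00⟩ + 0.7594i|01⟩ - 0.3467|10⟩ + 0.1769|11⟩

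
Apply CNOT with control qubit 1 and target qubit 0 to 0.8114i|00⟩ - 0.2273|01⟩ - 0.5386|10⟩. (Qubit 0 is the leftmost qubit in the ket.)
0.8114i|00⟩ - 0.5386|10⟩ - 0.2273|11⟩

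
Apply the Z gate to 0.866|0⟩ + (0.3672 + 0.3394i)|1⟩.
0.866|0⟩ + (-0.3672 - 0.3394i)|1⟩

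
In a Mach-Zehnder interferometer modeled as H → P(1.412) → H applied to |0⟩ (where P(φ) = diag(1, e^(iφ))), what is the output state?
(0.5791 + 0.4937i)|0⟩ + (0.4209 - 0.4937i)|1⟩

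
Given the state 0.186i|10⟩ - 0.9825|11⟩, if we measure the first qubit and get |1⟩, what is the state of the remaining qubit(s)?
0.186i|0⟩ - 0.9825|1⟩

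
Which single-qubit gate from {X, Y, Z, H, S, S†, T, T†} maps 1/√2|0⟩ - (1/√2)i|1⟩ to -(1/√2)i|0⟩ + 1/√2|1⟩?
X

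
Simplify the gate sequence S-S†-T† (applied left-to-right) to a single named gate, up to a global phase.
T†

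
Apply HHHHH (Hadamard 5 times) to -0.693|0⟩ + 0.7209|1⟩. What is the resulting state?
0.01973|0⟩ - 0.9998|1⟩

H² = I, so H^5 = H: a single Hadamard. With (a, b) = (-0.693, 0.7209), H gives ((a + b)/√2, (a − b)/√2) = (0.01973, -0.9998).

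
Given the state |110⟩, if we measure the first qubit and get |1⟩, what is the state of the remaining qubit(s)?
|10⟩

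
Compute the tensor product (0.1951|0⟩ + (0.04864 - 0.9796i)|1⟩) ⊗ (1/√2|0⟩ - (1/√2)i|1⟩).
0.138|00⟩ - 0.138i|01⟩ + (0.03439 - 0.6927i)|10⟩ + (-0.6927 - 0.03439i)|11⟩

amp(|b₁b₂…⟩) = product of the factor amplitudes for bits b₁, b₂, …; only kets whose every factor amplitude is nonzero survive.
|00⟩: (0.1951)(1/√2) = 0.138
|01⟩: (0.1951)(-(1/√2)i) = -0.138i
|10⟩: (0.04864 - 0.9796i)(1/√2) = (0.03439 - 0.6927i)
|11⟩: (0.04864 - 0.9796i)(-(1/√2)i) = (-0.6927 - 0.03439i)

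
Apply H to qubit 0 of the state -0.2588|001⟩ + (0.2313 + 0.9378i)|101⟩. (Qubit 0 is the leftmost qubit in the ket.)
(-0.01945 + 0.6631i)|001⟩ + (-0.3466 - 0.6631i)|101⟩

H on qubit 0 mixes each pair of kets that differ only in qubit 0: amplitudes (a, b) of (|…0…⟩, |…1…⟩) become ((a + b)/√2, (a − b)/√2). Kets absent from the input have amplitude 0.
(|001⟩, |101⟩): (a, b) = (-0.2588, (0.2313 + 0.9378i)) → ((-0.01945 + 0.6631i), (-0.3466 - 0.6631i))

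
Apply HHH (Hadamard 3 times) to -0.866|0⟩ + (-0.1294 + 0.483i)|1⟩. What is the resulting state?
(-0.7039 + 0.3415i)|0⟩ + (-0.5209 - 0.3415i)|1⟩

H² = I, so H^3 = H: a single Hadamard. With (a, b) = (-0.866, (-0.1294 + 0.483i)), H gives ((a + b)/√2, (a − b)/√2) = ((-0.7039 + 0.3415i), (-0.5209 - 0.3415i)).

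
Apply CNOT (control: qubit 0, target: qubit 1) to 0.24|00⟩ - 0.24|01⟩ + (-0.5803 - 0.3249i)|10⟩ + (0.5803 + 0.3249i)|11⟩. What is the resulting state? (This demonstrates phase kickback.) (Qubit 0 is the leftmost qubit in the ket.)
0.24|00⟩ - 0.24|01⟩ + (0.5803 + 0.3249i)|10⟩ + (-0.5803 - 0.3249i)|11⟩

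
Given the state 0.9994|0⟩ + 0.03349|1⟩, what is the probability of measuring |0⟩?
0.9988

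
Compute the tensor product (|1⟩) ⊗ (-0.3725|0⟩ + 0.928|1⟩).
-0.3725|10⟩ + 0.928|11⟩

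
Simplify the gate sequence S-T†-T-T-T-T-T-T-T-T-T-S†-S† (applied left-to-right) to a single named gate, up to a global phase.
S†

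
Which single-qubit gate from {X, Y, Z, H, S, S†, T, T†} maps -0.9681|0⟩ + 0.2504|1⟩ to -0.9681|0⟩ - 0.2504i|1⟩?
S†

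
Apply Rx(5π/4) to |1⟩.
-0.9239i|0⟩ - 0.3827|1⟩

Rx(5π/4) = [[cos(θ/2), −i·sin(θ/2)], [−i·sin(θ/2), cos(θ/2)]]; θ = 5π/4, cos(θ/2) ≈ -0.382683, sin(θ/2) ≈ 0.92388.
With a = amp(|0⟩) = 0 and b = amp(|1⟩) = 1:
new amp(|0⟩) = (-0.382683)·a + (-0.92388i)·b = -0.9239i
new amp(|1⟩) = (-0.92388i)·a + (-0.382683)·b = -0.3827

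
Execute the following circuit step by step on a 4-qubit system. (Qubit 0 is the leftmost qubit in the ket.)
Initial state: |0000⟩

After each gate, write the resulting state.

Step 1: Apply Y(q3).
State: i|0001⟩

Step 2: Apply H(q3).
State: (1/√2)i|0000⟩ - (1/√2)i|0001⟩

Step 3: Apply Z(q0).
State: (1/√2)i|0000⟩ - (1/√2)i|0001⟩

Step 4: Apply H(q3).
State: i|0001⟩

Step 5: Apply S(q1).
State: i|0001⟩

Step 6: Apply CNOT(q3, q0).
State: i|1001⟩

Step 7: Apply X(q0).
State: i|0001⟩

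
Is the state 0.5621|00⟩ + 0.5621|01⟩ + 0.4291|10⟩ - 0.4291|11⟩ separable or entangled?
Entangled

Writing the state as a|00⟩ + b|01⟩ + c|10⟩ + d|11⟩, it is a product state iff ad − bc = 0.
Here (a, b, c, d) = (0.5621, 0.5621, 0.4291, -0.4291): ad − bc = (0.5621)(-0.4291) − (0.5621)(0.4291) = -0.4824 ≠ 0, so the state is entangled.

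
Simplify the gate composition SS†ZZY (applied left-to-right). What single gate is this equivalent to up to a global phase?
Y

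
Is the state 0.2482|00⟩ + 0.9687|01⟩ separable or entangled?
Separable

Writing the state as a|00⟩ + b|01⟩ + c|10⟩ + d|11⟩, it is a product state iff ad − bc = 0.
Here (a, b, c, d) = (0.2482, 0.9687, 0, 0): ad − bc = (0.2482)(0) − (0.9687)(0) = 0, so the state is separable.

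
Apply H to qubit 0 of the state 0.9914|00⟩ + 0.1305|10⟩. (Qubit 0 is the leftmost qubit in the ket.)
0.7933|00⟩ + 0.6087|10⟩

H on qubit 0 mixes each pair of kets that differ only in qubit 0: amplitudes (a, b) of (|…0…⟩, |…1…⟩) become ((a + b)/√2, (a − b)/√2). Kets absent from the input have amplitude 0.
(|00⟩, |10⟩): (a, b) = (0.9914, 0.1305) → (0.7933, 0.6087)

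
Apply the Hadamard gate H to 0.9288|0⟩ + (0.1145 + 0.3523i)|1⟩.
(0.7377 + 0.2491i)|0⟩ + (0.5758 - 0.2491i)|1⟩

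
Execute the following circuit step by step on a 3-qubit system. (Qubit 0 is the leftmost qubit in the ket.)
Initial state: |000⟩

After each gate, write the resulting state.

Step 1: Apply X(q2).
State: |001⟩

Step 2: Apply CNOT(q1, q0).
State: |001⟩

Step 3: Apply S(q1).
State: |001⟩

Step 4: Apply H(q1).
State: 1/√2|001⟩ + 1/√2|011⟩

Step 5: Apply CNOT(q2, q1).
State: 1/√2|001⟩ + 1/√2|011⟩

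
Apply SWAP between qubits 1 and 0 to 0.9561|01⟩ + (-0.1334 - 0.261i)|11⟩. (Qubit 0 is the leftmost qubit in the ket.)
0.9561|10⟩ + (-0.1334 - 0.261i)|11⟩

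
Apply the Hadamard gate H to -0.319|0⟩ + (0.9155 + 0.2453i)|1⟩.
(0.4218 + 0.1735i)|0⟩ + (-0.8729 - 0.1735i)|1⟩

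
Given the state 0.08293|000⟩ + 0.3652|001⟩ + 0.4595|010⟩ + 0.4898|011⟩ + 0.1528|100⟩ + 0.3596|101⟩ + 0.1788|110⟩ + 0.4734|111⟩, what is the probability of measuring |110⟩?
0.03197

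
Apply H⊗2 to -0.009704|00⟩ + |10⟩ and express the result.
0.4951|00⟩ + 0.4951|01⟩ - 0.5049|10⟩ - 0.5049|11⟩

H⊗2 gives amp(|y⟩) = (1/2) Σ_x (−1)^(x·y) amp(|x⟩), where x·y is the number of positions in which both x and y have a 1.
|00⟩: (-0.009704 + 1)/2 = 0.4951
|01⟩: (-0.009704 + 1)/2 = 0.4951
|10⟩: (-0.009704 - 1)/2 = -0.5049
|11⟩: (-0.009704 - 1)/2 = -0.5049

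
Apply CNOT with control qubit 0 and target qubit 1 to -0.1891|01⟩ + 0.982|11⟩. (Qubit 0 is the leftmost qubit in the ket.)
-0.1891|01⟩ + 0.982|10⟩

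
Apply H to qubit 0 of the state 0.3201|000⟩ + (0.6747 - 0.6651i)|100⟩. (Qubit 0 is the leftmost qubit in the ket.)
(0.7034 - 0.4703i)|000⟩ + (-0.2507 + 0.4703i)|100⟩

H on qubit 0 mixes each pair of kets that differ only in qubit 0: amplitudes (a, b) of (|…0…⟩, |…1…⟩) become ((a + b)/√2, (a − b)/√2). Kets absent from the input have amplitude 0.
(|000⟩, |100⟩): (a, b) = (0.3201, (0.6747 - 0.6651i)) → ((0.7034 - 0.4703i), (-0.2507 + 0.4703i))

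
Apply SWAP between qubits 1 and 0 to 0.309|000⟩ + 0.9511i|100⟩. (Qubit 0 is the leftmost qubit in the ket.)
0.309|000⟩ + 0.9511i|010⟩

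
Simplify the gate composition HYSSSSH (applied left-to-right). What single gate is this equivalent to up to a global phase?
Y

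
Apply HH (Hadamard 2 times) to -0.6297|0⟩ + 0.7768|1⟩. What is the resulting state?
-0.6297|0⟩ + 0.7768|1⟩

H² = I, so an even number of Hadamards cancels: H^2 = I and the state is unchanged.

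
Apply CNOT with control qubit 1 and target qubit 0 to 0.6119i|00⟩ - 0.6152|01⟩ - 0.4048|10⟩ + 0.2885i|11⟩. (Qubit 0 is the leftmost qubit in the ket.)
0.6119i|00⟩ + 0.2885i|01⟩ - 0.4048|10⟩ - 0.6152|11⟩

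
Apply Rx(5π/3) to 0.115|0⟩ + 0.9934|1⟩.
(-0.09959 - 0.4967i)|0⟩ + (-0.8603 - 0.0575i)|1⟩

Rx(5π/3) = [[cos(θ/2), −i·sin(θ/2)], [−i·sin(θ/2), cos(θ/2)]]; θ = 5π/3, cos(θ/2) ≈ -0.866025, sin(θ/2) ≈ 0.5.
With a = amp(|0⟩) = 0.115 and b = amp(|1⟩) = 0.9934:
new amp(|0⟩) = (-0.866025)·a + (-0.5i)·b = (-0.09959 - 0.4967i)
new amp(|1⟩) = (-0.5i)·a + (-0.866025)·b = (-0.8603 - 0.0575i)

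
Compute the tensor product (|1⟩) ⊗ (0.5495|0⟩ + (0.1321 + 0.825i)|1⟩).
0.5495|10⟩ + (0.1321 + 0.825i)|11⟩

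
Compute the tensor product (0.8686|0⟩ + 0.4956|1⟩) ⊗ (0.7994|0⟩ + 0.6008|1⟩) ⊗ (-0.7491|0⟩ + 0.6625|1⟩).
-0.5201|000⟩ + 0.46|001⟩ - 0.3909|010⟩ + 0.3457|011⟩ - 0.2968|100⟩ + 0.2625|101⟩ - 0.223|110⟩ + 0.1973|111⟩

amp(|b₁b₂…⟩) = product of the factor amplitudes for bits b₁, b₂, …; only kets whose every factor amplitude is nonzero survive.
|000⟩: (0.8686)(0.7994)(-0.7491) = -0.5201
|001⟩: (0.8686)(0.7994)(0.6625) = 0.46
|010⟩: (0.8686)(0.6008)(-0.7491) = -0.3909
|011⟩: (0.8686)(0.6008)(0.6625) = 0.3457
|100⟩: (0.4956)(0.7994)(-0.7491) = -0.2968
|101⟩: (0.4956)(0.7994)(0.6625) = 0.2625
|110⟩: (0.4956)(0.6008)(-0.7491) = -0.223
|111⟩: (0.4956)(0.6008)(0.6625) = 0.1973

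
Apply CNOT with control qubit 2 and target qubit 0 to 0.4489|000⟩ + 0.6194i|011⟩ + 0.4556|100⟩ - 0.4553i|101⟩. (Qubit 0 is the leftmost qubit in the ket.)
0.4489|000⟩ - 0.4553i|001⟩ + 0.4556|100⟩ + 0.6194i|111⟩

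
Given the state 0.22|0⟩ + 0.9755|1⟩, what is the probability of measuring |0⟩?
0.0484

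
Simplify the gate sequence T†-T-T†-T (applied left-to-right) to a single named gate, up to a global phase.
I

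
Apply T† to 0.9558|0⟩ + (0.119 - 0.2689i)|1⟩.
0.9558|0⟩ + (-0.106 - 0.2743i)|1⟩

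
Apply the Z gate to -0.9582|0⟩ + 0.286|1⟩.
-0.9582|0⟩ - 0.286|1⟩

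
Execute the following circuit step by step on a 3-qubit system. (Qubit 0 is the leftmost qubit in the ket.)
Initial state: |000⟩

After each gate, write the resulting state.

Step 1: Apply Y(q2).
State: i|001⟩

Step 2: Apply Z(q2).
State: -i|001⟩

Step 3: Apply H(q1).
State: -(1/√2)i|001⟩ - (1/√2)i|011⟩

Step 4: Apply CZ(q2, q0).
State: -(1/√2)i|001⟩ - (1/√2)i|011⟩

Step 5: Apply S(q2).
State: 1/√2|001⟩ + 1/√2|011⟩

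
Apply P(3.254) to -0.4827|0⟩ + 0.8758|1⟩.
-0.4827|0⟩ + (-0.8703 - 0.09824i)|1⟩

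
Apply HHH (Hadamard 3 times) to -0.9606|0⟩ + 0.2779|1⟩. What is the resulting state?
-0.4827|0⟩ - 0.8758|1⟩

H² = I, so H^3 = H: a single Hadamard. With (a, b) = (-0.9606, 0.2779), H gives ((a + b)/√2, (a − b)/√2) = (-0.4827, -0.8758).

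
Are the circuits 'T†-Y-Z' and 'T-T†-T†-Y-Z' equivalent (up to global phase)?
Yes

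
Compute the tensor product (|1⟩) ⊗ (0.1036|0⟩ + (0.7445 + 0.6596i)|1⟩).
0.1036|10⟩ + (0.7445 + 0.6596i)|11⟩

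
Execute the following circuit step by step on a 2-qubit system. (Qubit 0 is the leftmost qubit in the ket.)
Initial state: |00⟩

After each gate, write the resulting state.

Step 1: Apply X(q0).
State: |10⟩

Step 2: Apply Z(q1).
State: |10⟩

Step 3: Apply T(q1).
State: |10⟩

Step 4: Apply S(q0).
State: i|10⟩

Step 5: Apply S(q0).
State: -|10⟩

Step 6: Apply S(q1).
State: -|10⟩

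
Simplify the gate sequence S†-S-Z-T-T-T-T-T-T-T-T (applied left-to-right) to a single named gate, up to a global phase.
Z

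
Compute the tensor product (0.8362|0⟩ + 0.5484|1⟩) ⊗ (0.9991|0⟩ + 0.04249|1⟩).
0.8354|00⟩ + 0.03553|01⟩ + 0.5479|10⟩ + 0.0233|11⟩

amp(|b₁b₂…⟩) = product of the factor amplitudes for bits b₁, b₂, …; only kets whose every factor amplitude is nonzero survive.
|00⟩: (0.8362)(0.9991) = 0.8354
|01⟩: (0.8362)(0.04249) = 0.03553
|10⟩: (0.5484)(0.9991) = 0.5479
|11⟩: (0.5484)(0.04249) = 0.0233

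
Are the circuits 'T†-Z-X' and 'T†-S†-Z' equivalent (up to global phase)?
No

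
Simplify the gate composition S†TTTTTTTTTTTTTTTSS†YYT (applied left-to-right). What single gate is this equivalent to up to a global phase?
S†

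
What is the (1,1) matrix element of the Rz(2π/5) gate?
(0.809 + 0.5878i)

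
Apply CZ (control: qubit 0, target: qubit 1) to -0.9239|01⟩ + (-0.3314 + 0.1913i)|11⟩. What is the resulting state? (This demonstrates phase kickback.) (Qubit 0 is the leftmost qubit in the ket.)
-0.9239|01⟩ + (0.3314 - 0.1913i)|11⟩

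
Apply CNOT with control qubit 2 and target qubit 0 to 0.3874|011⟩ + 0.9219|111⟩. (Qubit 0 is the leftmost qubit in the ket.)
0.9219|011⟩ + 0.3874|111⟩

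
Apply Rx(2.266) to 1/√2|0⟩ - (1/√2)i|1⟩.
-0.3406|0⟩ - 0.9402i|1⟩

Rx(2.266) = [[cos(θ/2), −i·sin(θ/2)], [−i·sin(θ/2), cos(θ/2)]]; θ = 2.266, cos(θ/2) ≈ 0.423945, sin(θ/2) ≈ 0.905688.
With a = amp(|0⟩) = 1/√2 and b = amp(|1⟩) = -(1/√2)i:
new amp(|0⟩) = (0.423945)·a + (-0.905688i)·b = -0.3406
new amp(|1⟩) = (-0.905688i)·a + (0.423945)·b = -0.9402i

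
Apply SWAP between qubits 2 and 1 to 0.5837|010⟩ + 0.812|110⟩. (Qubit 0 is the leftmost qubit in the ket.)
0.5837|001⟩ + 0.812|101⟩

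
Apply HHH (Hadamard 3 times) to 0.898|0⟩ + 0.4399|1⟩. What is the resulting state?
0.946|0⟩ + 0.3239|1⟩

H² = I, so H^3 = H: a single Hadamard. With (a, b) = (0.898, 0.4399), H gives ((a + b)/√2, (a − b)/√2) = (0.946, 0.3239).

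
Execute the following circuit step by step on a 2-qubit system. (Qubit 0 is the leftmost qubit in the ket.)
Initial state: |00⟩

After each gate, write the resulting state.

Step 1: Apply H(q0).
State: 1/√2|00⟩ + 1/√2|10⟩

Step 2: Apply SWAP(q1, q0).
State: 1/√2|00⟩ + 1/√2|01⟩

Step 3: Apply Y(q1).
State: -(1/√2)i|00⟩ + (1/√2)i|01⟩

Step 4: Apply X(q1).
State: (1/√2)i|00⟩ - (1/√2)i|01⟩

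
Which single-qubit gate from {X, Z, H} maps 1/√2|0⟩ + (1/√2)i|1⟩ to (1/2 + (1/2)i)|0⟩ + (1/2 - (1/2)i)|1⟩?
H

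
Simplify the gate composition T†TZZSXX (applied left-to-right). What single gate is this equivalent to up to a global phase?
S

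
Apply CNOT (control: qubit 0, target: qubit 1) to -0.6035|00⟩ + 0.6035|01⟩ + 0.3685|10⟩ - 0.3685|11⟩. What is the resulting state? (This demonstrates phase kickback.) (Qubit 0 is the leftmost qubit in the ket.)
-0.6035|00⟩ + 0.6035|01⟩ - 0.3685|10⟩ + 0.3685|11⟩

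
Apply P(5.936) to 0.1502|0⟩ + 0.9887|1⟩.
0.1502|0⟩ + (0.9297 - 0.3364i)|1⟩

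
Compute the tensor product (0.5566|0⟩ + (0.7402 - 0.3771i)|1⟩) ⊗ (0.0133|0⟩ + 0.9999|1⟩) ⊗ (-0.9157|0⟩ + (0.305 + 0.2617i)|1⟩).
-0.006779|000⟩ + (0.002258 + 0.001937i)|001⟩ - 0.5096|010⟩ + (0.1697 + 0.1456i)|011⟩ + (-0.009015 + 0.004593i)|100⟩ + (0.004315 + 0.001047i)|101⟩ + (-0.6777 + 0.3453i)|110⟩ + (0.3244 + 0.07869i)|111⟩

amp(|b₁b₂…⟩) = product of the factor amplitudes for bits b₁, b₂, …; only kets whose every factor amplitude is nonzero survive.
|000⟩: (0.5566)(0.0133)(-0.9157) = -0.006779
|001⟩: (0.5566)(0.0133)(0.305 + 0.2617i) = (0.002258 + 0.001937i)
|010⟩: (0.5566)(0.9999)(-0.9157) = -0.5096
|011⟩: (0.5566)(0.9999)(0.305 + 0.2617i) = (0.1697 + 0.1456i)
|100⟩: (0.7402 - 0.3771i)(0.0133)(-0.9157) = (-0.009015 + 0.004593i)
|101⟩: (0.7402 - 0.3771i)(0.0133)(0.305 + 0.2617i) = (0.004315 + 0.001047i)
|110⟩: (0.7402 - 0.3771i)(0.9999)(-0.9157) = (-0.6777 + 0.3453i)
|111⟩: (0.7402 - 0.3771i)(0.9999)(0.305 + 0.2617i) = (0.3244 + 0.07869i)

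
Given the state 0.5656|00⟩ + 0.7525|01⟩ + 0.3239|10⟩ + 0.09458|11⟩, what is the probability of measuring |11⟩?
0.008945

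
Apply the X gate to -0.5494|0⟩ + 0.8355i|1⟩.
0.8355i|0⟩ - 0.5494|1⟩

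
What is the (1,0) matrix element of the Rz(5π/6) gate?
0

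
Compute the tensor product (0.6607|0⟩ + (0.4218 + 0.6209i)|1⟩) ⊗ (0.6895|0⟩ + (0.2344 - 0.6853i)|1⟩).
0.4556|00⟩ + (0.1549 - 0.4528i)|01⟩ + (0.2908 + 0.4281i)|10⟩ + (0.5244 - 0.1435i)|11⟩

amp(|b₁b₂…⟩) = product of the factor amplitudes for bits b₁, b₂, …; only kets whose every factor amplitude is nonzero survive.
|00⟩: (0.6607)(0.6895) = 0.4556
|01⟩: (0.6607)(0.2344 - 0.6853i) = (0.1549 - 0.4528i)
|10⟩: (0.4218 + 0.6209i)(0.6895) = (0.2908 + 0.4281i)
|11⟩: (0.4218 + 0.6209i)(0.2344 - 0.6853i) = (0.5244 - 0.1435i)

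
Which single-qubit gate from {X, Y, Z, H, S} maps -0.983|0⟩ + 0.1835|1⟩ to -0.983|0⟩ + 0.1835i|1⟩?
S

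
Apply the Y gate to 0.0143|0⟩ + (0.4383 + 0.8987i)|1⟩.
(0.8987 - 0.4383i)|0⟩ + 0.0143i|1⟩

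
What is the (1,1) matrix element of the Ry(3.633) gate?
-0.2432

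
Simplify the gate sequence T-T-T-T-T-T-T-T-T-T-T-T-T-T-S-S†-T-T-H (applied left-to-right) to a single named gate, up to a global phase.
H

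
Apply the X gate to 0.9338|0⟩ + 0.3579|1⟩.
0.3579|0⟩ + 0.9338|1⟩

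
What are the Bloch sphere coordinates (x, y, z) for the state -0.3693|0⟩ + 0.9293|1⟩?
(-0.6864, 0, -0.7272)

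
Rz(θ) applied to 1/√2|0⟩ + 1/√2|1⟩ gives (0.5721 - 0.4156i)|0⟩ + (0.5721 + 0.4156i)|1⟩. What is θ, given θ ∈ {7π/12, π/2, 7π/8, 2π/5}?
2π/5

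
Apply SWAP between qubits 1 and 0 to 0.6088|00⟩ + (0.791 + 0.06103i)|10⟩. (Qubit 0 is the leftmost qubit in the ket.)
0.6088|00⟩ + (0.791 + 0.06103i)|01⟩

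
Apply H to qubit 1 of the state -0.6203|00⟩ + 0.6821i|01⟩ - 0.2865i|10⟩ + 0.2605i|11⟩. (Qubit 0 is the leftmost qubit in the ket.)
(-0.4386 + 0.4823i)|00⟩ + (-0.4386 - 0.4823i)|01⟩ - 0.01838i|10⟩ - 0.3868i|11⟩

H on qubit 1 mixes each pair of kets that differ only in qubit 1: amplitudes (a, b) of (|…0…⟩, |…1…⟩) become ((a + b)/√2, (a − b)/√2). Kets absent from the input have amplitude 0.
(|00⟩, |01⟩): (a, b) = (-0.6203, 0.6821i) → ((-0.4386 + 0.4823i), (-0.4386 - 0.4823i))
(|10⟩, |11⟩): (a, b) = (-0.2865i, 0.2605i) → (-0.01838i, -0.3868i)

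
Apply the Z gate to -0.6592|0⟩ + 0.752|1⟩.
-0.6592|0⟩ - 0.752|1⟩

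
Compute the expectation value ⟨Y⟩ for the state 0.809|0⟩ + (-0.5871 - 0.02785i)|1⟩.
-0.04506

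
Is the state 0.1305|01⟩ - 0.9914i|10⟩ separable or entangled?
Entangled

Writing the state as a|00⟩ + b|01⟩ + c|10⟩ + d|11⟩, it is a product state iff ad − bc = 0.
Here (a, b, c, d) = (0, 0.1305, -0.9914i, 0): ad − bc = (0)(0) − (0.1305)(-0.9914i) = 0.1294i ≠ 0, so the state is entangled.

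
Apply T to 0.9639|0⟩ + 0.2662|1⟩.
0.9639|0⟩ + (0.1882 + 0.1882i)|1⟩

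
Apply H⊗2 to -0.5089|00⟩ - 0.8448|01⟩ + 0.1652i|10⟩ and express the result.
(-0.6769 + 0.0826i)|00⟩ + (0.168 + 0.0826i)|01⟩ + (-0.6769 - 0.0826i)|10⟩ + (0.168 - 0.0826i)|11⟩

H⊗2 gives amp(|y⟩) = (1/2) Σ_x (−1)^(x·y) amp(|x⟩), where x·y is the number of positions in which both x and y have a 1.
|00⟩: (-0.5089 - 0.8448 + 0.1652i)/2 = (-0.6769 + 0.0826i)
|01⟩: (-0.5089 + 0.8448 + 0.1652i)/2 = (0.168 + 0.0826i)
|10⟩: (-0.5089 - 0.8448 - 0.1652i)/2 = (-0.6769 - 0.0826i)
|11⟩: (-0.5089 + 0.8448 - 0.1652i)/2 = (0.168 - 0.0826i)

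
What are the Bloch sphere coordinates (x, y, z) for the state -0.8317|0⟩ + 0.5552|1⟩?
(-0.9235, 0, 0.3835)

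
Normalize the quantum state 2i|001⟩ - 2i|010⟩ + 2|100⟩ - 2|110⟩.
(1/2)i|001⟩ - (1/2)i|010⟩ + 1/2|100⟩ - 1/2|110⟩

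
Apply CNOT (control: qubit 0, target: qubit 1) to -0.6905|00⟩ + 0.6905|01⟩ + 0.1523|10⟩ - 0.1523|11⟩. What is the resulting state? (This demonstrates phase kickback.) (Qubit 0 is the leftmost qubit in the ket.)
-0.6905|00⟩ + 0.6905|01⟩ - 0.1523|10⟩ + 0.1523|11⟩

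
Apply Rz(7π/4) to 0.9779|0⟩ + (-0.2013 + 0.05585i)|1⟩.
(-0.9035 - 0.3742i)|0⟩ + (0.1646 - 0.1286i)|1⟩

Rz(7π/4) = [[e^(−iθ/2), 0], [0, e^(iθ/2)]] with e^(±iθ/2) = cos(θ/2) ± i·sin(θ/2); θ = 7π/4, cos(θ/2) ≈ -0.92388, sin(θ/2) ≈ 0.382683.
With a = amp(|0⟩) = 0.9779 and b = amp(|1⟩) = (-0.2013 + 0.05585i):
new amp(|0⟩) = (-0.92388 - 0.382683i)·a = (-0.9035 - 0.3742i)
new amp(|1⟩) = (-0.92388 + 0.382683i)·b = (0.1646 - 0.1286i)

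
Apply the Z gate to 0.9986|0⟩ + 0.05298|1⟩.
0.9986|0⟩ - 0.05298|1⟩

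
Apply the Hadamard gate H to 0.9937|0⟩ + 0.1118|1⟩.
0.7817|0⟩ + 0.6236|1⟩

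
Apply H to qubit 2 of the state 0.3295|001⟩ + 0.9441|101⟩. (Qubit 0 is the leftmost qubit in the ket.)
0.233|000⟩ - 0.233|001⟩ + 0.6676|100⟩ - 0.6676|101⟩

H on qubit 2 mixes each pair of kets that differ only in qubit 2: amplitudes (a, b) of (|…0…⟩, |…1…⟩) become ((a + b)/√2, (a − b)/√2). Kets absent from the input have amplitude 0.
(|000⟩, |001⟩): (a, b) = (0, 0.3295) → (0.233, -0.233)
(|100⟩, |101⟩): (a, b) = (0, 0.9441) → (0.6676, -0.6676)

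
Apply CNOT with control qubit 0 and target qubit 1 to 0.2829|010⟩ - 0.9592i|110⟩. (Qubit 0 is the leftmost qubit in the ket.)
0.2829|010⟩ - 0.9592i|100⟩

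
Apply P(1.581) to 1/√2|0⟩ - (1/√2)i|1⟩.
1/√2|0⟩ + (0.7071 + 0.007215i)|1⟩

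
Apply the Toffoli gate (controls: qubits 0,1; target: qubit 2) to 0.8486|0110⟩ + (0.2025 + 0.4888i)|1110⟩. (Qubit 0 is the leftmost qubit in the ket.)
0.8486|0110⟩ + (0.2025 + 0.4888i)|1100⟩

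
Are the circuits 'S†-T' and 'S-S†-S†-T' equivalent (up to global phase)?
Yes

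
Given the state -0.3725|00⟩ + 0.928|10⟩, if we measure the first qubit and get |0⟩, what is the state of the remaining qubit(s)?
-|0⟩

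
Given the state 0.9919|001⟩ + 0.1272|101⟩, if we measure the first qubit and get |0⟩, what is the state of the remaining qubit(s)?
|01⟩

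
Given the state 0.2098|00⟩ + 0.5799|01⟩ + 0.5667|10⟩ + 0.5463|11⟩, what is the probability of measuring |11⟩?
0.2984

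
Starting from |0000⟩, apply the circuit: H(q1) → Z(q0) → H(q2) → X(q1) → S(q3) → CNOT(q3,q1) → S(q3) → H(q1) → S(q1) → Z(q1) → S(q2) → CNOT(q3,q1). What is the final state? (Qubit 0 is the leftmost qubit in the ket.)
1/√2|0000⟩ + (1/√2)i|0010⟩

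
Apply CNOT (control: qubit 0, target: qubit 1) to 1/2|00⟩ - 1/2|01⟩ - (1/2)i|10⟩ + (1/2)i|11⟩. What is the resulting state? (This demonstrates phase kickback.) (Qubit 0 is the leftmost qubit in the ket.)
1/2|00⟩ - 1/2|01⟩ + (1/2)i|10⟩ - (1/2)i|11⟩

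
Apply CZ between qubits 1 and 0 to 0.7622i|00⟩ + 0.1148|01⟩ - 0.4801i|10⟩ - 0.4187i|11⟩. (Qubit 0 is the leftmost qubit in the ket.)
0.7622i|00⟩ + 0.1148|01⟩ - 0.4801i|10⟩ + 0.4187i|11⟩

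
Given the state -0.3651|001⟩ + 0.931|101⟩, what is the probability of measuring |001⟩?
0.1333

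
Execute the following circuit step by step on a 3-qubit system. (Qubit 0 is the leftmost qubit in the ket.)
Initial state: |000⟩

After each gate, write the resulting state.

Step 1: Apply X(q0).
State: |100⟩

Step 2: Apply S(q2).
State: |100⟩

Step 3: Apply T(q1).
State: |100⟩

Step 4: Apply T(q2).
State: |100⟩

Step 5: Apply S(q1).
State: |100⟩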